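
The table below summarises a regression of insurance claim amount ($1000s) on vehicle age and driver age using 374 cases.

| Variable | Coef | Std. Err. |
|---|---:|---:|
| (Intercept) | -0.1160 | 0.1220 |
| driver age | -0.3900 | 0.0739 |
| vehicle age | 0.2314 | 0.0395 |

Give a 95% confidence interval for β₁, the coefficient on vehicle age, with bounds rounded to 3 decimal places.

(0.154, 0.309)

Read off: b = 0.2314, SE = 0.0395 for vehicle age.
df = n − k − 1 = 374 − 2 − 1 = 371.
t* = t_{0.025, 371} = 1.966379.
Margin = t* × SE = 1.966379 × 0.0395 = 0.07767.
CI: 0.2314 ± 0.07767 → (0.154, 0.309).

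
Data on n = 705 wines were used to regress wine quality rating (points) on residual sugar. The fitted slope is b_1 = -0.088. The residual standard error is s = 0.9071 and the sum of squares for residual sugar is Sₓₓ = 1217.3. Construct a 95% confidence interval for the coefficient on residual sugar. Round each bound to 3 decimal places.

SE(b_1) = s/√Sₓₓ = 0.9071/√1217.3 = 0.025999.
df = n − 2 = 703.
t* = t_{0.025, 703} = 1.963344.
Margin = t* × SE = 1.963344 × 0.025999 = 0.05104.
CI: -0.088 ± 0.05104 → (-0.139, -0.037).
With 95% confidence, each one-unit increase in residual sugar is associated with a change of between -0.139 and -0.037 points in wine quality rating.

(-0.139, -0.037)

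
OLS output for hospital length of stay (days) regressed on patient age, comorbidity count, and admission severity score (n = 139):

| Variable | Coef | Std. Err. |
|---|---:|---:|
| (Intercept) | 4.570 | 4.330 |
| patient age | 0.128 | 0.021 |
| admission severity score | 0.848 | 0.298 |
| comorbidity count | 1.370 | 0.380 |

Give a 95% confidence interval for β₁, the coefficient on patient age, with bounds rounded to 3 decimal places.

(0.086, 0.170)

Read off: b = 0.128, SE = 0.021 for patient age.
df = n − k − 1 = 139 − 3 − 1 = 135.
t* = t_{0.025, 135} = 1.977692.
Margin = t* × SE = 1.977692 × 0.021 = 0.04153.
CI: 0.128 ± 0.04153 → (0.086, 0.170).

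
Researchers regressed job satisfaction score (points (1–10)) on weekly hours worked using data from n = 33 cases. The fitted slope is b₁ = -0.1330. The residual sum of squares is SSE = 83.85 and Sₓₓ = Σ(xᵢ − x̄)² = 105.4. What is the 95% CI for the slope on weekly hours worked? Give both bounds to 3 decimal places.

MSE = SSE/(n − 2) = 83.85/31 = 2.70484.
SE(b₁) = √(MSE/Sₓₓ) = √(2.70484/105.4) = 0.160196.
df = n − 2 = 31.
t* = t_{0.025, 31} = 2.039513.
Margin = t* × SE = 2.039513 × 0.160196 = 0.32672.
CI: -0.1330 ± 0.32672 → (-0.460, 0.194).
With 95% confidence, each one-unit increase in weekly hours worked is associated with a change of between -0.460 and 0.194 points (1–10) in job satisfaction score.

(-0.460, 0.194)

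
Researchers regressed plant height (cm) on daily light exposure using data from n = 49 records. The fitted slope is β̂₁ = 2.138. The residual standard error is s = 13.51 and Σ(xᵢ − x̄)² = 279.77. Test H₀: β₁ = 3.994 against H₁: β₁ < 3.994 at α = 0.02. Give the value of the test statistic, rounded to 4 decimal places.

t = -2.2979

SE(β̂₁) = s/√Sₓₓ = 13.51/√279.77 = 0.807709.
t = (2.138 − 3.994) / 0.807709 = -2.2979.
df = n − 2 = 47.
One-sided p ≈ 0.0130, which is < 0.02, so reject H₀.
There is evidence that the true slope on daily light exposure is below 3.994 cm per unit.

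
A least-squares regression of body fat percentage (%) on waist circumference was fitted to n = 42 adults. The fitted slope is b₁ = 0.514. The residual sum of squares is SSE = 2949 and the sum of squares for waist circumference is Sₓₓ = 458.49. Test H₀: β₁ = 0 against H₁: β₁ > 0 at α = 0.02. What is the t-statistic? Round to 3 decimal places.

t = 1.282

MSE = SSE/(n − 2) = 2949/40 = 73.725.
SE(b₁) = √(MSE/Sₓₓ) = √(73.725/458.49) = 0.400998.
t = 0.514 / 0.400998 = 1.282.
df = n − 2 = 40.
One-sided p ≈ 0.1036, which is ≥ 0.02, so fail to reject H₀.
The data do not give significant evidence that the true slope on waist circumference is positive.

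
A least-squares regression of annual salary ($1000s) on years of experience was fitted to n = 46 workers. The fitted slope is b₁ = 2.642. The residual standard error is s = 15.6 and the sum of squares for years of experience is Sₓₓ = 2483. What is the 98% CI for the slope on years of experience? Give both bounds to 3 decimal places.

(1.886, 3.398)

SE(b₁) = s/√Sₓₓ = 15.6/√2483 = 0.313066.
df = n − 2 = 44.
t* = t_{0.01, 44} = 2.414134.
Margin = t* × SE = 2.414134 × 0.313066 = 0.75578.
CI: 2.642 ± 0.75578 → (1.886, 3.398).
With 98% confidence, each one-unit increase in years of experience is associated with a change of between 1.886 and 3.398 $1000s in annual salary.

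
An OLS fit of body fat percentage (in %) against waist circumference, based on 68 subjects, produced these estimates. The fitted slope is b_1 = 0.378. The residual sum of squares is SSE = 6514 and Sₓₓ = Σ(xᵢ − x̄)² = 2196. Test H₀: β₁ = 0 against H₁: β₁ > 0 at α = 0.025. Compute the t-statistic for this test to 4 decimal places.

t = 1.7830

MSE = SSE/(n − 2) = 6514/66 = 98.697.
SE(b_1) = √(MSE/Sₓₓ) = √(98.697/2196) = 0.212.
t = 0.378 / 0.212 = 1.7830.
df = n − 2 = 66.
One-sided p ≈ 0.0396, which is ≥ 0.025, so fail to reject H₀.
The data do not give significant evidence that the true slope on waist circumference is positive.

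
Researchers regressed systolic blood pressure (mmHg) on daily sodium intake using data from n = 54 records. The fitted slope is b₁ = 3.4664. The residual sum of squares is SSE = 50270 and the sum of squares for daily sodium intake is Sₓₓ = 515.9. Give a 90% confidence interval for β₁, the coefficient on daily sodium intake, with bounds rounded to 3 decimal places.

MSE = SSE/(n − 2) = 50270/52 = 966.731.
SE(b₁) = √(MSE/Sₓₓ) = √(966.731/515.9) = 1.36889.
df = n − 2 = 52.
t* = t_{0.05, 52} = 1.674689.
Margin = t* × SE = 1.674689 × 1.36889 = 2.29247.
CI: 3.4664 ± 2.29247 → (1.174, 5.759).
With 90% confidence, each one-unit increase in daily sodium intake is associated with a change of between 1.174 and 5.759 mmHg in systolic blood pressure.

(1.174, 5.759)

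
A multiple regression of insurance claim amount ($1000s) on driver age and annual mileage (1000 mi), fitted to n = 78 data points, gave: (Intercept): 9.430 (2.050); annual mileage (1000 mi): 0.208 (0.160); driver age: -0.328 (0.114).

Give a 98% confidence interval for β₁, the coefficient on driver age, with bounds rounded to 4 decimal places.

(-0.5990, -0.0570)

Read off: b = -0.328, SE = 0.114 for driver age.
df = n − k − 1 = 78 − 2 − 1 = 75.
t* = t_{0.01, 75} = 2.377102.
Margin = t* × SE = 2.377102 × 0.114 = 0.270990.
CI: -0.328 ± 0.270990 → (-0.5990, -0.0570).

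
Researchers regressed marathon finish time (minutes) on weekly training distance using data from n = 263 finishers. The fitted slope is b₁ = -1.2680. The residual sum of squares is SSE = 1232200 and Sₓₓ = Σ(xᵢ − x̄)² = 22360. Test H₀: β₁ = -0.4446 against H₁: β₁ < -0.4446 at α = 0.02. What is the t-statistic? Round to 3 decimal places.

MSE = SSE/(n − 2) = 1232200/261 = 4721.07.
SE(b₁) = √(MSE/Sₓₓ) = √(4721.07/22360) = 0.459499.
t = (-1.2680 − (-0.4446)) / 0.459499 = -1.792.
df = n − 2 = 261.
One-sided p ≈ 0.0371, which is ≥ 0.02, so fail to reject H₀.
The data do not give significant evidence that the true slope on weekly training distance is below -0.4446 minutes per unit.

t = -1.792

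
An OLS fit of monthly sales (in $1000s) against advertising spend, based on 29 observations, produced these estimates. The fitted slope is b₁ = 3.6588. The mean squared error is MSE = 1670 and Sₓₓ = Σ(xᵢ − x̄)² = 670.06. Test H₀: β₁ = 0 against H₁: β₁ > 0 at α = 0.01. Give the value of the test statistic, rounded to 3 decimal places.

t = 2.318

SE(b₁) = √(MSE/Sₓₓ) = √(1670/670.06) = 1.57871.
t = 3.6588 / 1.57871 = 2.318.
df = n − 2 = 27.
One-sided p ≈ 0.0141, which is ≥ 0.01, so fail to reject H₀.
The data do not give significant evidence that the true slope on advertising spend is positive.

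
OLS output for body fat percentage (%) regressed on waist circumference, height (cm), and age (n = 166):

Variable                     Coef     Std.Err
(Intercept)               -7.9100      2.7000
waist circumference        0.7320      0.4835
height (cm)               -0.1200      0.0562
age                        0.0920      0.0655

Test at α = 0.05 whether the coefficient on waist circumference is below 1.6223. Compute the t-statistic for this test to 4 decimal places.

t = -1.8414

Read off: b = 0.7320, SE = 0.4835 for waist circumference.
H₀: β₁ = 1.6223 vs H₁: β₁ < 1.6223.
t = (0.7320 − 1.6223) / 0.4835 = -1.8414.
df = n − k − 1 = 166 − 3 − 1 = 162.
One-sided p ≈ 0.0337, which is < 0.05, so reject H₀.
There is evidence that the true slope on waist circumference is below 1.6223 % per unit, holding the other predictors fixed.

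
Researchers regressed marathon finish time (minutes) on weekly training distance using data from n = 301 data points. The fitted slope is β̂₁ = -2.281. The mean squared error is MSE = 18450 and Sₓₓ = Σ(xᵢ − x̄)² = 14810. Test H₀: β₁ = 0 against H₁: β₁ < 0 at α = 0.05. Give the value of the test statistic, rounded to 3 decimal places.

t = -2.044

SE(β̂₁) = √(MSE/Sₓₓ) = √(18450/14810) = 1.11615.
t = -2.281 / 1.11615 = -2.044.
df = n − 2 = 299.
One-sided p ≈ 0.0209, which is < 0.05, so reject H₀.
There is evidence that the true slope on weekly training distance is negative.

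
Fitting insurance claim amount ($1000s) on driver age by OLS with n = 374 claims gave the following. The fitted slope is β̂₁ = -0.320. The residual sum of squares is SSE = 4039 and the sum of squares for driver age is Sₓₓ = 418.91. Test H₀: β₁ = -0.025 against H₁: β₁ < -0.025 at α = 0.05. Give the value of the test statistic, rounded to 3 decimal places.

MSE = SSE/(n − 2) = 4039/372 = 10.8575.
SE(β̂₁) = √(MSE/Sₓₓ) = √(10.8575/418.91) = 0.160992.
t = (-0.320 − (-0.025)) / 0.160992 = -1.832.
df = n − 2 = 372.
One-sided p ≈ 0.0338, which is < 0.05, so reject H₀.
There is evidence that the true slope on driver age is below -0.025 $1000s per unit.

t = -1.832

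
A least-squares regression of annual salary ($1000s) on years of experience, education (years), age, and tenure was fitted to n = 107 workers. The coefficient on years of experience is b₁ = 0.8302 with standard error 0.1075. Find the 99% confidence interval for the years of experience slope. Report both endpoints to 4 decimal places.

df = n − k − 1 = 107 − 4 − 1 = 102.
t* = t_{0.005, 102} = 2.624891.
Margin = t* × SE = 2.624891 × 0.1075 = 0.282176.
CI: 0.8302 ± 0.282176 → (0.5480, 1.1124).
With 99% confidence, each one-unit increase in years of experience is associated with a change of between 0.5480 and 1.1124 $1000s in annual salary, holding the other predictors fixed.

(0.5480, 1.1124)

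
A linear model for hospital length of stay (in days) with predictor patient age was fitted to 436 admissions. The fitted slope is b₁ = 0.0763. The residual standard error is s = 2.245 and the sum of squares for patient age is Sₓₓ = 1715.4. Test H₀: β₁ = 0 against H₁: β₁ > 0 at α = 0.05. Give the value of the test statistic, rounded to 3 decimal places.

t = 1.408

SE(b₁) = s/√Sₓₓ = 2.245/√1715.4 = 0.0542043.
t = 0.0763 / 0.0542043 = 1.408.
df = n − 2 = 434.
One-sided p ≈ 0.0800, which is ≥ 0.05, so fail to reject H₀.
The data do not give significant evidence that the true slope on patient age is positive.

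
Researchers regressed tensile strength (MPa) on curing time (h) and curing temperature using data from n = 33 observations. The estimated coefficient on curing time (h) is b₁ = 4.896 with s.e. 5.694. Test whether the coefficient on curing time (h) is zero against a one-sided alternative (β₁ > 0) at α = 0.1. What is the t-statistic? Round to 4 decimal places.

t = 0.8599

H₀: β₁ = 0 vs H₁: β₁ > 0.
t = (b₁ − β₁⁰)/SE = 4.896 / 5.694 = 0.8599.
df = n − k − 1 = 33 − 2 − 1 = 30.
One-sided p ≈ 0.1983, which is ≥ 0.1, so fail to reject H₀.
The data do not give significant evidence that the true slope on curing time (h) is positive, holding the other predictors fixed.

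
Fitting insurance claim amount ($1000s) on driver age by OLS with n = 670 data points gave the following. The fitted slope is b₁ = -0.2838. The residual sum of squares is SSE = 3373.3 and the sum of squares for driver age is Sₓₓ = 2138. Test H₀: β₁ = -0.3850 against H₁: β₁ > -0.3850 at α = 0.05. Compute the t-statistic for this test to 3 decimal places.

t = 2.082

MSE = SSE/(n − 2) = 3373.3/668 = 5.04985.
SE(b₁) = √(MSE/Sₓₓ) = √(5.04985/2138) = 0.0485999.
t = (-0.2838 − (-0.3850)) / 0.0485999 = 2.082.
df = n − 2 = 668.
One-sided p ≈ 0.0188, which is < 0.05, so reject H₀.
There is evidence that the true slope on driver age exceeds -0.3850 $1000s per unit.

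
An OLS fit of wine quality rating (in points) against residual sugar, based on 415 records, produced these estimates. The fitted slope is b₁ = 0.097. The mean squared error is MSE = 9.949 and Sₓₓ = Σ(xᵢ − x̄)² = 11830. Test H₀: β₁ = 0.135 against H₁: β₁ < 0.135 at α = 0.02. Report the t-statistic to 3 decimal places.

t = -1.310

SE(b₁) = √(MSE/Sₓₓ) = √(9.949/11830) = 0.029.
t = (0.097 − 0.135) / 0.029 = -1.310.
df = n − 2 = 413.
One-sided p ≈ 0.0954, which is ≥ 0.02, so fail to reject H₀.
The data do not give significant evidence that the true slope on residual sugar is below 0.135 points per unit.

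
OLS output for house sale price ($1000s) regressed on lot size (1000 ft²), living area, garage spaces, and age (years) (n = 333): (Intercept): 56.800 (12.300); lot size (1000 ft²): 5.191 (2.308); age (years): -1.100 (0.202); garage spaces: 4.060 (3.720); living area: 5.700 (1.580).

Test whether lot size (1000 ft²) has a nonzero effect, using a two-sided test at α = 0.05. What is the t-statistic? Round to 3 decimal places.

t = 2.249

Read off: b = 5.191, SE = 2.308 for lot size (1000 ft²).
H₀: β₁ = 0 vs H₁: β₁ ≠ 0.
t = 5.191 / 2.308 = 2.249.
df = n − k − 1 = 333 − 4 − 1 = 328.
Two-sided p ≈ 0.0252, which is < 0.05, so reject H₀.
There is evidence that lot size (1000 ft²) is associated with house sale price, holding the other predictors fixed.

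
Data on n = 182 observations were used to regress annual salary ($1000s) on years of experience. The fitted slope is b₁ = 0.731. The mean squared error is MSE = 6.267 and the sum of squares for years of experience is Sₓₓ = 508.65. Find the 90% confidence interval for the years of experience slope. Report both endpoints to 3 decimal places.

(0.547, 0.915)

SE(b₁) = √(MSE/Sₓₓ) = √(6.267/508.65) = 0.110999.
df = n − 2 = 180.
t* = t_{0.05, 180} = 1.653363.
Margin = t* × SE = 1.653363 × 0.110999 = 0.18352.
CI: 0.731 ± 0.18352 → (0.547, 0.915).
With 90% confidence, each one-unit increase in years of experience is associated with a change of between 0.547 and 0.915 $1000s in annual salary.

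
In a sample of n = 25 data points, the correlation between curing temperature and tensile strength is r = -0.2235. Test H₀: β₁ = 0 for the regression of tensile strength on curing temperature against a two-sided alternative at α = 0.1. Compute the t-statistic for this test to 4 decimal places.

t = r·√(n − 2)/√(1 − r²) = -0.2235·√23/√0.950048 = -1.0997.
df = n − 2 = 23.
Two-sided p ≈ 0.2828, which is ≥ 0.1, so fail to reject H₀.
The data do not give significant evidence of a linear association between curing temperature and tensile strength.

t = -1.0997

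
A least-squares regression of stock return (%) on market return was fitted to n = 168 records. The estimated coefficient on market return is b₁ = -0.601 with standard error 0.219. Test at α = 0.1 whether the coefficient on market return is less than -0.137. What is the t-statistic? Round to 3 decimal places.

H₀: β₁ = -0.137 vs H₁: β₁ < -0.137.
t = (b₁ − β₁⁰)/SE = (-0.601 − (-0.137)) / 0.219 = -2.119.
df = n − 2 = 168 − 2 = 166.
One-sided p ≈ 0.0178, which is < 0.1, so reject H₀.
There is evidence that the true slope on market return is below -0.137 % per unit.

t = -2.119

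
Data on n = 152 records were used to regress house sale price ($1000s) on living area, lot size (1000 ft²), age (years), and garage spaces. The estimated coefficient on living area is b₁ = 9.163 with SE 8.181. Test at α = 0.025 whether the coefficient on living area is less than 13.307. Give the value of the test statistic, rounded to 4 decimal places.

t = -0.5065

H₀: β₁ = 13.307 vs H₁: β₁ < 13.307.
t = (b₁ − β₁⁰)/SE = (9.163 − 13.307) / 8.181 = -0.5065.
df = n − k − 1 = 152 − 4 − 1 = 147.
One-sided p ≈ 0.3066, which is ≥ 0.025, so fail to reject H₀.
The data do not give significant evidence that the true slope on living area is below 13.307 $1000s per unit, holding the other predictors fixed.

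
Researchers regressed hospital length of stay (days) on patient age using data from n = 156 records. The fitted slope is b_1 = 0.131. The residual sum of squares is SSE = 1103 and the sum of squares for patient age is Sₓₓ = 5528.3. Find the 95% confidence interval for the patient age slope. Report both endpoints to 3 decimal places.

(0.060, 0.202)

MSE = SSE/(n − 2) = 1103/154 = 7.16234.
SE(b_1) = √(MSE/Sₓₓ) = √(7.16234/5528.3) = 0.0359941.
df = n − 2 = 154.
t* = t_{0.025, 154} = 1.975488.
Margin = t* × SE = 1.975488 × 0.0359941 = 0.07111.
CI: 0.131 ± 0.07111 → (0.060, 0.202).
With 95% confidence, each one-unit increase in patient age is associated with a change of between 0.060 and 0.202 days in hospital length of stay.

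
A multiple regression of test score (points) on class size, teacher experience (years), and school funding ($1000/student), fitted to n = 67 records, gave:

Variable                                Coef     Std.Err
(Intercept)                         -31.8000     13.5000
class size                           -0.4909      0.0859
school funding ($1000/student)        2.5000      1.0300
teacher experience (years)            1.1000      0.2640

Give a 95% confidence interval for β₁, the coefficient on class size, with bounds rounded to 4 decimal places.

(-0.6626, -0.3192)

Read off: b = -0.4909, SE = 0.0859 for class size.
df = n − k − 1 = 67 − 3 − 1 = 63.
t* = t_{0.025, 63} = 1.998341.
Margin = t* × SE = 1.998341 × 0.0859 = 0.171657.
CI: -0.4909 ± 0.171657 → (-0.6626, -0.3192).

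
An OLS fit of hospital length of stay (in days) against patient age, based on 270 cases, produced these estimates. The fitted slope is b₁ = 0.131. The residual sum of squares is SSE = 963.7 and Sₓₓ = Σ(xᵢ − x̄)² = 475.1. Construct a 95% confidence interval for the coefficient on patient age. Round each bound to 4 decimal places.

MSE = SSE/(n − 2) = 963.7/268 = 3.5959.
SE(b₁) = √(MSE/Sₓₓ) = √(3.5959/475.1) = 0.0869984.
df = n − 2 = 268.
t* = t_{0.025, 268} = 1.968855.
Margin = t* × SE = 1.968855 × 0.0869984 = 0.171287.
CI: 0.131 ± 0.171287 → (-0.0403, 0.3023).
With 95% confidence, each one-unit increase in patient age is associated with a change of between -0.0403 and 0.3023 days in hospital length of stay.

(-0.0403, 0.3023)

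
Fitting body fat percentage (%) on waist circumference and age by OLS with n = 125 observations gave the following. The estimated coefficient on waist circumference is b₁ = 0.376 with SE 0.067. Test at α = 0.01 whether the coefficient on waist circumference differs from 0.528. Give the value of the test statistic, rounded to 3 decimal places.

t = -2.269

H₀: β₁ = 0.528 vs H₁: β₁ ≠ 0.528.
t = (b₁ − β₁⁰)/SE = (0.376 − 0.528) / 0.067 = -2.269.
df = n − k − 1 = 125 − 2 − 1 = 122.
Two-sided p ≈ 0.0250, which is ≥ 0.01, so fail to reject H₀.
The data are consistent with a true slope of 0.528 % per unit of waist circumference, holding the other predictors fixed.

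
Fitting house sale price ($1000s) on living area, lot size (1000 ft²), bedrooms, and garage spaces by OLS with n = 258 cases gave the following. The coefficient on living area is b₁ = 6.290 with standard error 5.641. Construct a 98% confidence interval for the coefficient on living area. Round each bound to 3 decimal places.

(-6.917, 19.497)

df = n − k − 1 = 258 − 4 − 1 = 253.
t* = t_{0.01, 253} = 2.341177.
Margin = t* × SE = 2.341177 × 5.641 = 13.20658.
CI: 6.290 ± 13.20658 → (-6.917, 19.497).
With 98% confidence, each one-unit increase in living area is associated with a change of between -6.917 and 19.497 $1000s in house sale price, holding the other predictors fixed.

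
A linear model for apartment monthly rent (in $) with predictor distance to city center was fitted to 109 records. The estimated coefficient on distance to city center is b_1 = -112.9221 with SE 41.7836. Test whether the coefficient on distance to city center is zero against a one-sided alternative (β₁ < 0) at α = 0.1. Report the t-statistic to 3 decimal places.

H₀: β₁ = 0 vs H₁: β₁ < 0.
t = (b_1 − β₁⁰)/SE = -112.9221 / 41.7836 = -2.703.
df = n − 2 = 109 − 2 = 107.
One-sided p ≈ 0.0040, which is < 0.1, so reject H₀.
There is evidence that the true slope on distance to city center is negative.

t = -2.703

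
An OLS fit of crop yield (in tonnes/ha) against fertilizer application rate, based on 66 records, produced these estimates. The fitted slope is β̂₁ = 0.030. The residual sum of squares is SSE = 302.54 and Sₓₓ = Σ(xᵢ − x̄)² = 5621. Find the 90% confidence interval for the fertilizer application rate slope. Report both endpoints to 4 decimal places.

MSE = SSE/(n − 2) = 302.54/64 = 4.72719.
SE(β̂₁) = √(MSE/Sₓₓ) = √(4.72719/5621) = 0.0289998.
df = n − 2 = 64.
t* = t_{0.05, 64} = 1.669013.
Margin = t* × SE = 1.669013 × 0.0289998 = 0.048401.
CI: 0.030 ± 0.048401 → (-0.0184, 0.0784).
With 90% confidence, each one-unit increase in fertilizer application rate is associated with a change of between -0.0184 and 0.0784 tonnes/ha in crop yield.

(-0.0184, 0.0784)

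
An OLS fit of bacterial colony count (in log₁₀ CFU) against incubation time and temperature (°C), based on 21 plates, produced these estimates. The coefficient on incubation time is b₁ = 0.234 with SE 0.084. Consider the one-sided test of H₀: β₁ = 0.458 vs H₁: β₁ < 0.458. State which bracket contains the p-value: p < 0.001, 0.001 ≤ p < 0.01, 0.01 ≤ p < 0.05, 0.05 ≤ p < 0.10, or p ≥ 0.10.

0.001 ≤ p < 0.01

t = (0.234 − 0.458) / 0.084 = -2.667.
df = n − k − 1 = 21 − 2 − 1 = 18.
One-sided p = P(T_{18} < t) ≈ 0.0079.
So 0.001 ≤ p < 0.01.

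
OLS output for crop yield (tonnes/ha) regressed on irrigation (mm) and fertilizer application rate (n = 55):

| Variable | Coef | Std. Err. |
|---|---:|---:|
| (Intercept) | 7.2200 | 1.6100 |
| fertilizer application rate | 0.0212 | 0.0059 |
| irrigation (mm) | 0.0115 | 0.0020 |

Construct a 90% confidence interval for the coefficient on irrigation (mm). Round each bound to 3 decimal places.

Read off: b = 0.0115, SE = 0.0020 for irrigation (mm).
df = n − k − 1 = 55 − 2 − 1 = 52.
t* = t_{0.05, 52} = 1.674689.
Margin = t* × SE = 1.674689 × 0.0020 = 0.00335.
CI: 0.0115 ± 0.00335 → (0.008, 0.015).

(0.008, 0.015)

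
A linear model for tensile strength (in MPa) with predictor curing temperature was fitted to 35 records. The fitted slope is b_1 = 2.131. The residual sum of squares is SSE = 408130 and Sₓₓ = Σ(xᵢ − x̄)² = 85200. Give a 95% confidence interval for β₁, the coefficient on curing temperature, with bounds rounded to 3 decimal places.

(1.356, 2.906)

MSE = SSE/(n − 2) = 408130/33 = 12367.6.
SE(b_1) = √(MSE/Sₓₓ) = √(12367.6/85200) = 0.380998.
df = n − 2 = 33.
t* = t_{0.025, 33} = 2.034515.
Margin = t* × SE = 2.034515 × 0.380998 = 0.77515.
CI: 2.131 ± 0.77515 → (1.356, 2.906).
With 95% confidence, each one-unit increase in curing temperature is associated with a change of between 1.356 and 2.906 MPa in tensile strength.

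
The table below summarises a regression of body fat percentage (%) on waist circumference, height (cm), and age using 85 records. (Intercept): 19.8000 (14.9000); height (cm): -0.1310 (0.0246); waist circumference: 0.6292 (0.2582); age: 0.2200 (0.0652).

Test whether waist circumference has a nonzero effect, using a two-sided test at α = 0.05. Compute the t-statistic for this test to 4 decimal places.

Read off: b = 0.6292, SE = 0.2582 for waist circumference.
H₀: β₁ = 0 vs H₁: β₁ ≠ 0.
t = 0.6292 / 0.2582 = 2.4369.
df = n − k − 1 = 85 − 3 − 1 = 81.
Two-sided p ≈ 0.0170, which is < 0.05, so reject H₀.
There is evidence that waist circumference is associated with body fat percentage, holding the other predictors fixed.

t = 2.4369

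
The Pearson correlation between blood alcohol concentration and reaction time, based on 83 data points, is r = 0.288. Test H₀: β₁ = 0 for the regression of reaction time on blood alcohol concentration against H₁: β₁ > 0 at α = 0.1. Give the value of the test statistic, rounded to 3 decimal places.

t = r·√(n − 2)/√(1 − r²) = 0.288·√81/√0.917056 = 2.707.
df = n − 2 = 81.
One-sided p ≈ 0.0041, which is < 0.1, so reject H₀.
There is evidence of a linear association between blood alcohol concentration and reaction time.

t = 2.707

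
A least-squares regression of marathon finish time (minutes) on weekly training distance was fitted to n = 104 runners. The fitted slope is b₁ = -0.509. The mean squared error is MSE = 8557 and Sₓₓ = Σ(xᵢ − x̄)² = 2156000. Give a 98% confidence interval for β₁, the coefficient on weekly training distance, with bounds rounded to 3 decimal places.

(-0.658, -0.360)

SE(b₁) = √(MSE/Sₓₓ) = √(8557/2156000) = 0.0629994.
df = n − 2 = 102.
t* = t_{0.01, 102} = 2.363464.
Margin = t* × SE = 2.363464 × 0.0629994 = 0.14890.
CI: -0.509 ± 0.14890 → (-0.658, -0.360).
With 98% confidence, each one-unit increase in weekly training distance is associated with a change of between -0.658 and -0.360 minutes in marathon finish time.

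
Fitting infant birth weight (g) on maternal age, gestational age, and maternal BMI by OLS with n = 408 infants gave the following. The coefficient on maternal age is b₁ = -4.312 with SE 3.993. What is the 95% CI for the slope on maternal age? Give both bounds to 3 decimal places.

(-12.162, 3.538)

df = n − k − 1 = 408 − 3 − 1 = 404.
t* = t_{0.025, 404} = 1.965853.
Margin = t* × SE = 1.965853 × 3.993 = 7.84965.
CI: -4.312 ± 7.84965 → (-12.162, 3.538).
With 95% confidence, each one-unit increase in maternal age is associated with a change of between -12.162 and 3.538 g in infant birth weight, holding the other predictors fixed.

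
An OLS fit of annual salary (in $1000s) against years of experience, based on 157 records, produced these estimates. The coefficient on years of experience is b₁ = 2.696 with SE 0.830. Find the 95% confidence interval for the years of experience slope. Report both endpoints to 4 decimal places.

df = n − 2 = 157 − 2 = 155.
t* = t_{0.025, 155} = 1.975387.
Margin = t* × SE = 1.975387 × 0.830 = 1.639571.
CI: 2.696 ± 1.639571 → (1.0564, 4.3356).
With 95% confidence, each one-unit increase in years of experience is associated with a change of between 1.0564 and 4.3356 $1000s in annual salary.

(1.0564, 4.3356)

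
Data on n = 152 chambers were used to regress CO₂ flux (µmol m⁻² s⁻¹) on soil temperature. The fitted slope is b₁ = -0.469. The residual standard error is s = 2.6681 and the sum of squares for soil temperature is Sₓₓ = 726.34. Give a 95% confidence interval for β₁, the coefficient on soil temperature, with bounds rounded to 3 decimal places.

SE(b₁) = s/√Sₓₓ = 2.6681/√726.34 = 0.0989993.
df = n − 2 = 150.
t* = t_{0.025, 150} = 1.975905.
Margin = t* × SE = 1.975905 × 0.0989993 = 0.19561.
CI: -0.469 ± 0.19561 → (-0.665, -0.273).
With 95% confidence, each one-unit increase in soil temperature is associated with a change of between -0.665 and -0.273 µmol m⁻² s⁻¹ in CO₂ flux.

(-0.665, -0.273)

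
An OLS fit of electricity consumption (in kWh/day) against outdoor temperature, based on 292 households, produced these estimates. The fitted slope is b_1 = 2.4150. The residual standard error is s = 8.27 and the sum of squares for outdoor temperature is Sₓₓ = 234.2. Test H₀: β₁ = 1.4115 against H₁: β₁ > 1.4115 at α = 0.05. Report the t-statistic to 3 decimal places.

SE(b_1) = s/√Sₓₓ = 8.27/√234.2 = 0.540396.
t = (2.4150 − 1.4115) / 0.540396 = 1.857.
df = n − 2 = 290.
One-sided p ≈ 0.0322, which is < 0.05, so reject H₀.
There is evidence that the true slope on outdoor temperature exceeds 1.4115 kWh/day per unit.

t = 1.857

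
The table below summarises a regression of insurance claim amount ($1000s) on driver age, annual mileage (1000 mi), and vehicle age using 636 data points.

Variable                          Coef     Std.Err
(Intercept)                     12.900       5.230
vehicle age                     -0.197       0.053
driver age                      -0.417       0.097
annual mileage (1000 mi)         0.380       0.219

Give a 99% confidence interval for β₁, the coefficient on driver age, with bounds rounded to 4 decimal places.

Read off: b = -0.417, SE = 0.097 for driver age.
df = n − k − 1 = 636 − 3 − 1 = 632.
t* = t_{0.005, 632} = 2.583631.
Margin = t* × SE = 2.583631 × 0.097 = 0.250612.
CI: -0.417 ± 0.250612 → (-0.6676, -0.1664).

(-0.6676, -0.1664)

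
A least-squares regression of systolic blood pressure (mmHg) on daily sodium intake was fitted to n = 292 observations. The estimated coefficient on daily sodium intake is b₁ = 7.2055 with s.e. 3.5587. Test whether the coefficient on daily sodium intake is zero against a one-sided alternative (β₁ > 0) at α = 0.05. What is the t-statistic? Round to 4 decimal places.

H₀: β₁ = 0 vs H₁: β₁ > 0.
t = (b₁ − β₁⁰)/SE = 7.2055 / 3.5587 = 2.0248.
df = n − 2 = 292 − 2 = 290.
One-sided p ≈ 0.0219, which is < 0.05, so reject H₀.
There is evidence that the true slope on daily sodium intake is positive.

t = 2.0248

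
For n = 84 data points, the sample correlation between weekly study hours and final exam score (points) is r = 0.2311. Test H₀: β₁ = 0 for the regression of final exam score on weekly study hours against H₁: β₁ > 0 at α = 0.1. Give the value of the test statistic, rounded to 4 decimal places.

t = r·√(n − 2)/√(1 − r²) = 0.2311·√82/√0.946593 = 2.1509.
df = n − 2 = 82.
One-sided p ≈ 0.0172, which is < 0.1, so reject H₀.
There is evidence of a linear association between weekly study hours and final exam score.

t = 2.1509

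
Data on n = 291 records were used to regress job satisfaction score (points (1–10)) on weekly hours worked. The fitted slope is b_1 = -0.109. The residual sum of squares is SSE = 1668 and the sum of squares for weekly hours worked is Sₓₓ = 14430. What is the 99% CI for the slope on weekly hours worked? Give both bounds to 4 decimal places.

MSE = SSE/(n − 2) = 1668/289 = 5.77163.
SE(b_1) = √(MSE/Sₓₓ) = √(5.77163/14430) = 0.0199994.
df = n − 2 = 289.
t* = t_{0.005, 289} = 2.592948.
Margin = t* × SE = 2.592948 × 0.0199994 = 0.051857.
CI: -0.109 ± 0.051857 → (-0.1609, -0.0571).
With 99% confidence, each one-unit increase in weekly hours worked is associated with a change of between -0.1609 and -0.0571 points (1–10) in job satisfaction score.

(-0.1609, -0.0571)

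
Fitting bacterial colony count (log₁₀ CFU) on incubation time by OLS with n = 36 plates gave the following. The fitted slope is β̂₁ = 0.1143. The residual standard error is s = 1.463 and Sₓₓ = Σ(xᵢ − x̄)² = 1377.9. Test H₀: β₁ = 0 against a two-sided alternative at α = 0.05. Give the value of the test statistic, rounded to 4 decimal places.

t = 2.9001

SE(β̂₁) = s/√Sₓₓ = 1.463/√1377.9 = 0.0394126.
t = 0.1143 / 0.0394126 = 2.9001.
df = n − 2 = 34.
Two-sided p ≈ 0.0065, which is < 0.05, so reject H₀.
There is evidence that incubation time is associated with bacterial colony count.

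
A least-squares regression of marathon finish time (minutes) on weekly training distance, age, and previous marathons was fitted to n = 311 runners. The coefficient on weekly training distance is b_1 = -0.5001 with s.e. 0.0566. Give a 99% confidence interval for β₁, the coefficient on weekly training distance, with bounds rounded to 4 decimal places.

df = n − k − 1 = 311 − 3 − 1 = 307.
t* = t_{0.005, 307} = 2.591938.
Margin = t* × SE = 2.591938 × 0.0566 = 0.146704.
CI: -0.5001 ± 0.146704 → (-0.6468, -0.3534).
With 99% confidence, each one-unit increase in weekly training distance is associated with a change of between -0.6468 and -0.3534 minutes in marathon finish time, holding the other predictors fixed.

(-0.6468, -0.3534)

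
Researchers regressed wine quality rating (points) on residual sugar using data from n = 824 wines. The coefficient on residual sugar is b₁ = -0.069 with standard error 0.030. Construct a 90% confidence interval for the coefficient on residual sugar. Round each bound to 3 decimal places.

(-0.118, -0.020)

df = n − 2 = 824 − 2 = 822.
t* = t_{0.05, 822} = 1.646709.
Margin = t* × SE = 1.646709 × 0.030 = 0.04940.
CI: -0.069 ± 0.04940 → (-0.118, -0.020).
With 90% confidence, each one-unit increase in residual sugar is associated with a change of between -0.118 and -0.020 points in wine quality rating.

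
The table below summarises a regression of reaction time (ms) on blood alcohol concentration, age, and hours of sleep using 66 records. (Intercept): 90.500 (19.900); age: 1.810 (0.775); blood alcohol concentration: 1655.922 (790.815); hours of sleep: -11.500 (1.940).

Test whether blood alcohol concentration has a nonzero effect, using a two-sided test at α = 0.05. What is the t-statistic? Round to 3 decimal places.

t = 2.094

Read off: b = 1655.922, SE = 790.815 for blood alcohol concentration.
H₀: β₁ = 0 vs H₁: β₁ ≠ 0.
t = 1655.922 / 790.815 = 2.094.
df = n − k − 1 = 66 − 3 − 1 = 62.
Two-sided p ≈ 0.0404, which is < 0.05, so reject H₀.
There is evidence that blood alcohol concentration is associated with reaction time, holding the other predictors fixed.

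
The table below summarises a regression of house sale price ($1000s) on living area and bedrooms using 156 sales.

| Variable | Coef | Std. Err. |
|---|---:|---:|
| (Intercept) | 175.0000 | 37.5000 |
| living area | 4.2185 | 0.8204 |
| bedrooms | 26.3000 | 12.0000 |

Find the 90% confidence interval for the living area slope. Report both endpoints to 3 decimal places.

(2.861, 5.576)

Read off: b = 4.2185, SE = 0.8204 for living area.
df = n − k − 1 = 156 − 2 − 1 = 153.
t* = t_{0.05, 153} = 1.654874.
Margin = t* × SE = 1.654874 × 0.8204 = 1.35766.
CI: 4.2185 ± 1.35766 → (2.861, 5.576).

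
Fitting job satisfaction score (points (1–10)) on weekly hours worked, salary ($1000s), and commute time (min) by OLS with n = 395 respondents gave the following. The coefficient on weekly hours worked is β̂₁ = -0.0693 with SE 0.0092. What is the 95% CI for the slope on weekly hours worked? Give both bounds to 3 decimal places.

(-0.087, -0.051)

df = n − k − 1 = 395 − 3 − 1 = 391.
t* = t_{0.025, 391} = 1.96605.
Margin = t* × SE = 1.96605 × 0.0092 = 0.01809.
CI: -0.0693 ± 0.01809 → (-0.087, -0.051).
With 95% confidence, each one-unit increase in weekly hours worked is associated with a change of between -0.087 and -0.051 points (1–10) in job satisfaction score, holding the other predictors fixed.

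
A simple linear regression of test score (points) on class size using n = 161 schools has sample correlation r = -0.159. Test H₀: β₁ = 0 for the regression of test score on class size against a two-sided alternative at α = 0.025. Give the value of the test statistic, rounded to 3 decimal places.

t = r·√(n − 2)/√(1 − r²) = -0.159·√159/√0.974719 = -2.031.
df = n − 2 = 159.
Two-sided p ≈ 0.0439, which is ≥ 0.025, so fail to reject H₀.
The data do not give significant evidence of a linear association between class size and test score.

t = -2.031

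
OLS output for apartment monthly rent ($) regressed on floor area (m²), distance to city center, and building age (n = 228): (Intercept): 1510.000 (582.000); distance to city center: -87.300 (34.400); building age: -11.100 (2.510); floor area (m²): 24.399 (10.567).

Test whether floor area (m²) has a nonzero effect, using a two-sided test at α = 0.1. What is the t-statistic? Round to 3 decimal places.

t = 2.309

Read off: b = 24.399, SE = 10.567 for floor area (m²).
H₀: β₁ = 0 vs H₁: β₁ ≠ 0.
t = 24.399 / 10.567 = 2.309.
df = n − k − 1 = 228 − 3 − 1 = 224.
Two-sided p ≈ 0.0219, which is < 0.1, so reject H₀.
There is evidence that floor area (m²) is associated with apartment monthly rent, holding the other predictors fixed.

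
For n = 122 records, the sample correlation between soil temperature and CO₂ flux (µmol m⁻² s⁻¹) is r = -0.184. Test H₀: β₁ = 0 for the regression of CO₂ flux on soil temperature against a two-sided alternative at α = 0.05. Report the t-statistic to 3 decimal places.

t = -2.051

t = r·√(n − 2)/√(1 − r²) = -0.184·√120/√0.966144 = -2.051.
df = n − 2 = 120.
Two-sided p ≈ 0.0425, which is < 0.05, so reject H₀.
There is evidence of a linear association between soil temperature and CO₂ flux.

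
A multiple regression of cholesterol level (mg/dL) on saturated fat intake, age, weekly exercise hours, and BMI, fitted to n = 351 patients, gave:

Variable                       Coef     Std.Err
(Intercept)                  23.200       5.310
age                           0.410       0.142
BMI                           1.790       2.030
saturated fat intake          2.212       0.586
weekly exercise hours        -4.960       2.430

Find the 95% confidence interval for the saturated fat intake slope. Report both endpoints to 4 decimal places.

Read off: b = 2.212, SE = 0.586 for saturated fat intake.
df = n − k − 1 = 351 − 4 − 1 = 346.
t* = t_{0.025, 346} = 1.966844.
Margin = t* × SE = 1.966844 × 0.586 = 1.152571.
CI: 2.212 ± 1.152571 → (1.0594, 3.3646).

(1.0594, 3.3646)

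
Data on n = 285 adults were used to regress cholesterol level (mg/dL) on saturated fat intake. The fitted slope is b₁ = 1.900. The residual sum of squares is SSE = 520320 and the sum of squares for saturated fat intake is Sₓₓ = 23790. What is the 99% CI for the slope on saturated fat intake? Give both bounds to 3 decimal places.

(1.179, 2.621)

MSE = SSE/(n − 2) = 520320/283 = 1838.59.
SE(b₁) = √(MSE/Sₓₓ) = √(1838.59/23790) = 0.278.
df = n − 2 = 283.
t* = t_{0.005, 283} = 2.593313.
Margin = t* × SE = 2.593313 × 0.278 = 0.72094.
CI: 1.900 ± 0.72094 → (1.179, 2.621).
With 99% confidence, each one-unit increase in saturated fat intake is associated with a change of between 1.179 and 2.621 mg/dL in cholesterol level.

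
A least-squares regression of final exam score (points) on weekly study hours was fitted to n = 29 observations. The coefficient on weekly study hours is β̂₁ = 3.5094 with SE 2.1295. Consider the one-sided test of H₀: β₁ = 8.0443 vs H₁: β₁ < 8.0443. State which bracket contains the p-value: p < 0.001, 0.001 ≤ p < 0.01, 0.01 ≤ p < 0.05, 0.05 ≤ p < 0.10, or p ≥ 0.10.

t = (3.5094 − 8.0443) / 2.1295 = -2.130.
df = n − 2 = 29 − 2 = 27.
One-sided p = P(T_{27} < t) ≈ 0.0212.
So 0.01 ≤ p < 0.05.

0.01 ≤ p < 0.05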